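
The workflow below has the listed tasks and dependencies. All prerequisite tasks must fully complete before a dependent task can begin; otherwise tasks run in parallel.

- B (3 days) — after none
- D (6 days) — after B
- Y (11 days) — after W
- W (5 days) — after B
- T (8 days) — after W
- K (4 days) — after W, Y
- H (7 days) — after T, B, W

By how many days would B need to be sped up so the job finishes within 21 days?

2

Current finish: 23 days; target: 21.
B is on every critical path, so each day cut from B cuts the finish by one (this holds down to a finish of 21).
Need 23 − 21 = 2 days off B → B becomes 1 day, finish becomes 21.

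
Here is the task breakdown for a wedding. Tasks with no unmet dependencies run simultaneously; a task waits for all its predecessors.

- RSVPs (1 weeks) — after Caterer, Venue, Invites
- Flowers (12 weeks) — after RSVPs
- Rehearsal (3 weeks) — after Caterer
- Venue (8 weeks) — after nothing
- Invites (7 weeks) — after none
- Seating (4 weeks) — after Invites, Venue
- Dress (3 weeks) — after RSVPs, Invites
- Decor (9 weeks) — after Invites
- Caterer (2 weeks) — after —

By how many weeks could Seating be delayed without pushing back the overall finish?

Venue→RSVPs→Flowers = 8+1+12 = 21 sets the makespan at 21 weeks.
Seating finishes as early as 12 and must finish by 21.
So Seating can slip 21 − 12 = 9 weeks.

9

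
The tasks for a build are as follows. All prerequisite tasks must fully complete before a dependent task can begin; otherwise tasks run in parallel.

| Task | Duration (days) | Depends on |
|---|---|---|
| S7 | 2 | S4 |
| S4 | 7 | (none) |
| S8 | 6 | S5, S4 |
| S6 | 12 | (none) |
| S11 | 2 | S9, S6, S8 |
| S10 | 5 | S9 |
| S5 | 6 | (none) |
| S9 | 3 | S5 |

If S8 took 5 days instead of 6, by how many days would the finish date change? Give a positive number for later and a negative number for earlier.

The binding path is S4→S8→S11 = 7+6+2 = 15; finish at 15 days.
S8 is on the critical path; changing it to 5 makes that path 14 days.
No other chain overtakes it, so the finish is 14 days.
Change in finish: 14 − 15 = -1 days.

-1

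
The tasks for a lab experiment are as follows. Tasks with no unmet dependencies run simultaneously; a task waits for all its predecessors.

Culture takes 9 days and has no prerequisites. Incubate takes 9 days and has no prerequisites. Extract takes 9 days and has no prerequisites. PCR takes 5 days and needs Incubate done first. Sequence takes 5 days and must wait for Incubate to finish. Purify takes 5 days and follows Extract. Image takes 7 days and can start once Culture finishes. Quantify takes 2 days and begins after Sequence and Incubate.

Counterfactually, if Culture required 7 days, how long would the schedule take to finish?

16

Baseline: Culture→Image = 9+7 = 16 → 16 days.
Culture lies on that path, so at 7 days the path becomes 14 days.
New critical path: Incubate→Sequence→Quantify = 9+5+2 = 16 ⇒ 16 days.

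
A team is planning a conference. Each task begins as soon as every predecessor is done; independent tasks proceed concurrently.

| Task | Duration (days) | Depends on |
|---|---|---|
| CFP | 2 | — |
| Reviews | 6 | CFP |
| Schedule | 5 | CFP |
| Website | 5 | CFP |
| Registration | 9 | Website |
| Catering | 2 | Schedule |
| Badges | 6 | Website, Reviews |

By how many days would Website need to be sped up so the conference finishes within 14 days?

2

Current finish: 16 days; target: 14.
Website is on every critical path, so each day cut from Website cuts the finish by one (this holds down to a finish of 14).
Need 16 − 14 = 2 days off Website → Website becomes 3 days, finish becomes 14.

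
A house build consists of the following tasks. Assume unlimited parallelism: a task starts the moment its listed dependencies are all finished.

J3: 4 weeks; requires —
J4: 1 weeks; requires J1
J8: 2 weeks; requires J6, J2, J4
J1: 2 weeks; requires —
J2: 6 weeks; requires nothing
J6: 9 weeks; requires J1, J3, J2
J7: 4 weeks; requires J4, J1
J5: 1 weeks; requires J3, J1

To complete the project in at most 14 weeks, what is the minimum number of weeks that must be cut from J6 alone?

3

Current finish: 17 weeks; target: 14.
J6 is on every critical path, so each week cut from J6 cuts the finish by one (this holds down to a finish of 9).
Need 17 − 14 = 3 weeks off J6 → J6 becomes 6 weeks, finish becomes 14.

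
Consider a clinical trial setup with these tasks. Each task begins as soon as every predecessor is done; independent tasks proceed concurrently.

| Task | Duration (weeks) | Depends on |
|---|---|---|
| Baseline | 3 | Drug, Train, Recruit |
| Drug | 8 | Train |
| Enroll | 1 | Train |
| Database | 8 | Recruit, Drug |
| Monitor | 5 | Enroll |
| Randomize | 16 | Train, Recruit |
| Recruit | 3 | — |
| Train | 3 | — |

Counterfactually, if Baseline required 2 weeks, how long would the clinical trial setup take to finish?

The binding path is Recruit→Randomize = 3+16 = 19; finish at 19 weeks.
Baseline has 5 weeks of float (longest path through it is 14).
The critical path is still Recruit→Randomize; finish is now 19 weeks.

19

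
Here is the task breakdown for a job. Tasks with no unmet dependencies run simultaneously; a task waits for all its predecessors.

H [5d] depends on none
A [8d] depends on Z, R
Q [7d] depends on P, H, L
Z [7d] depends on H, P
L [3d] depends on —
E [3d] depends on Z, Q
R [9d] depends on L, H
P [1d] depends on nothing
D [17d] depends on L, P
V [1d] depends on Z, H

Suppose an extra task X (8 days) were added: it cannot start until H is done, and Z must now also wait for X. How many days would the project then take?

Originally the project takes 22 days.
With X inserted, Z now waits for max(H, P, X).
New critical path: H→X→Z→A = 5+8+7+8 = 28 ⇒ 28 days.

28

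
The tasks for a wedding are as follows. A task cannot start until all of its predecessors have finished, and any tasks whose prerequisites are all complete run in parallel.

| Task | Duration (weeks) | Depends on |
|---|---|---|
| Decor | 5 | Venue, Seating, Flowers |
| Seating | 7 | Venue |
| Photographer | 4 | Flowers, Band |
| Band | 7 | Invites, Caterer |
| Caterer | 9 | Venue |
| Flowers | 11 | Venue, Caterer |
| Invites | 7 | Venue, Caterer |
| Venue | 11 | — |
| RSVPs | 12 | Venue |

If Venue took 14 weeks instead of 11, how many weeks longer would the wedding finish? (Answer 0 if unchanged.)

Baseline: Venue→Caterer→Invites→Band→Photographer = 11+9+7+7+4 = 38 → 38 weeks.
Venue is on the critical path; changing it to 14 makes that path 41 weeks.
That remains the longest chain; total 41 weeks.
Change in finish: 41 − 38 = +3 weeks.

3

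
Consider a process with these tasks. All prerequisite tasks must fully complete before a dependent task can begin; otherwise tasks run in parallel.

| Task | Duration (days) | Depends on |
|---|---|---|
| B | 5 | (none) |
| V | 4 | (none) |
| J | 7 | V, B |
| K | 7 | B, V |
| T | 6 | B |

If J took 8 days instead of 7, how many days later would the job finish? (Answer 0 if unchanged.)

1

Baseline: B→J = 5+7 = 12 → 12 days.
J lies on that path, so at 8 days the path becomes 13 days.
No other chain overtakes it, so the finish is 13 days.
Change in finish: 13 − 12 = +1 days.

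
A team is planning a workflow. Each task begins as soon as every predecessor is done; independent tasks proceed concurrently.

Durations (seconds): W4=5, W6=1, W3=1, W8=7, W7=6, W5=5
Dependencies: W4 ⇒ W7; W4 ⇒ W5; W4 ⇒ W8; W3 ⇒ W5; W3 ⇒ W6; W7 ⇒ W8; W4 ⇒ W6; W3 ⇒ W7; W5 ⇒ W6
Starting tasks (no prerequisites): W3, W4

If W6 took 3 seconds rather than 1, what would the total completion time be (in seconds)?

As given, the longest chain is W4→W7→W8 = 5+6+7 = 18, so the finish is 18 seconds.
The longest path through W6 is only 11 seconds, so W6 has float 7.
The critical path is still W4→W7→W8; finish is now 18 seconds.

18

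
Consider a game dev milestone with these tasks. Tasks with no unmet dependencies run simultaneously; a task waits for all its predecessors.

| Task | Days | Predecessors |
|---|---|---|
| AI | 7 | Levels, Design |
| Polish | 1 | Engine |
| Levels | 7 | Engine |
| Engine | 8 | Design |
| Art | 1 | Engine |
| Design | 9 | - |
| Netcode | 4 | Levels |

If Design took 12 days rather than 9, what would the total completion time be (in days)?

Critical path before the change: Design→Engine→Levels→AI = 9+8+7+7 = 31 giving 31 days.
Since Design is critical, the +3 change carries straight to that chain (now 34 days).
The critical path is still Design→Engine→Levels→AI; finish is now 34 days.

34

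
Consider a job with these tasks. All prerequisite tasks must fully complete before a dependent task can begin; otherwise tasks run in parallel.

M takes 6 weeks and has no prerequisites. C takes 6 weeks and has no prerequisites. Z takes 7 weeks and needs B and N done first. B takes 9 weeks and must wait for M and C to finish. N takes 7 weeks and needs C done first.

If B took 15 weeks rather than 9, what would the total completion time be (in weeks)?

The binding path is C→B→Z = 6+9+7 = 22; finish at 22 weeks.
Since B is critical, the +6 change carries straight to that chain (now 28 weeks).
That remains the longest chain; total 28 weeks.

28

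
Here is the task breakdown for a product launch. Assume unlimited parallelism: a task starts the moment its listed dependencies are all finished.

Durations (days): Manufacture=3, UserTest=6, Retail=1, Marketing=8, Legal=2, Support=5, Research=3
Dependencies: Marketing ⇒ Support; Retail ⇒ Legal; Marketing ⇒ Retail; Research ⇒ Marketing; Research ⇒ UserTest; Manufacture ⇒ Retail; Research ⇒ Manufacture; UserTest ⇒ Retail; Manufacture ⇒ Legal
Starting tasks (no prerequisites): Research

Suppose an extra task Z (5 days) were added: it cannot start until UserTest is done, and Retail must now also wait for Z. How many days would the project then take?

Originally the project takes 16 days.
With Z inserted, Retail now waits for max(Marketing, UserTest, Manufacture, Z).
New critical path: Research→UserTest→Z→Retail→Legal = 3+6+5+1+2 = 17 ⇒ 17 days.

17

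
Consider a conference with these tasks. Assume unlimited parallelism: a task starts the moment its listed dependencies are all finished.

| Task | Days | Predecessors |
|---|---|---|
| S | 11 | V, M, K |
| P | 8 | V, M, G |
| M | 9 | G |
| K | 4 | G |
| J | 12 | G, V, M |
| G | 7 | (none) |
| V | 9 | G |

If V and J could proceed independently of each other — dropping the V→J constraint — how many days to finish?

Original critical path: G→M→J = 7+9+12 = 28 ⇒ 28 days.
Dropping V→J doesn't change J's earliest start (16); another predecessor still binds.
The longest chain is now G→M→J = 7+9+12 = 28, so the job takes 28 days.

28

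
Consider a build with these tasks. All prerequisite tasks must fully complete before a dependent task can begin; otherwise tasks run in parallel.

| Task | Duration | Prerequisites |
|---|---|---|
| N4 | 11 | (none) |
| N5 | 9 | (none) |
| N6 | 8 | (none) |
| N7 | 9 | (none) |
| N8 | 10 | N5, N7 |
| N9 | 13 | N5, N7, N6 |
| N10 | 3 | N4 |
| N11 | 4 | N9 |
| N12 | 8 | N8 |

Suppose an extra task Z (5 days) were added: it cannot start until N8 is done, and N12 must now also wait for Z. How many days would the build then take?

32

Originally the build takes 27 days.
With Z inserted, N12 now waits for max(N8, Z).
New critical path: N5→N8→Z→N12 = 9+10+5+8 = 32 ⇒ 32 days.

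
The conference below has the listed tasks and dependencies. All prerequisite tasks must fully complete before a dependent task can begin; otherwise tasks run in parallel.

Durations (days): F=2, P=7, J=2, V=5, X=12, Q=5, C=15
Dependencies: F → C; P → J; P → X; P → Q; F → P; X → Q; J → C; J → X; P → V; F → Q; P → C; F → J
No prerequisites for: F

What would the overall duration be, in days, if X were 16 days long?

32

Critical path before the change: F→P→J→X→Q = 2+7+2+12+5 = 28 giving 28 days.
X is on the critical path; changing it to 16 makes that path 32 days.
The critical path is still F→P→J→X→Q; finish is now 32 days.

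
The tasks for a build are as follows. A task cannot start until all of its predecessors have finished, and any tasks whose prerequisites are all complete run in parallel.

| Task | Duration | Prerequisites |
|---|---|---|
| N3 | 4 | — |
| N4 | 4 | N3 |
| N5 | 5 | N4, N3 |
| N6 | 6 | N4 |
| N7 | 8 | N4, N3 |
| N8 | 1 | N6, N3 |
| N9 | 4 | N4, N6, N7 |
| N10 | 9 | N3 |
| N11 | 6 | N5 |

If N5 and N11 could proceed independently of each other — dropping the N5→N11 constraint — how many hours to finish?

20

With the dependency in place, N3→N4→N7→N9 = 4+4+8+4 = 20 sets the finish at 20 hours.
Without N5→N11, N11's earliest start moves from 13 to 0.
After: N3→N4→N7→N9 = 4+4+8+4 = 20 → 20 hours.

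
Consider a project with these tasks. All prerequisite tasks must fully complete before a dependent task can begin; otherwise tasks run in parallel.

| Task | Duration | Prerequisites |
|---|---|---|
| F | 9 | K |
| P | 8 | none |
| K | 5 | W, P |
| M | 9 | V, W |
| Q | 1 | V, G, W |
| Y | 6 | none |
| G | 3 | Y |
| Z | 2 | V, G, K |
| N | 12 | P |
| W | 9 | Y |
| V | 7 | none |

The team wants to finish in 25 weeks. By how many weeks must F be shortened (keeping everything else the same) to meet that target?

4

Current finish: 29 weeks; target: 25.
F is on every critical path, so each week cut from F cuts the finish by one (this holds down to a finish of 24).
Need 29 − 25 = 4 weeks off F → F becomes 5 weeks, finish becomes 25.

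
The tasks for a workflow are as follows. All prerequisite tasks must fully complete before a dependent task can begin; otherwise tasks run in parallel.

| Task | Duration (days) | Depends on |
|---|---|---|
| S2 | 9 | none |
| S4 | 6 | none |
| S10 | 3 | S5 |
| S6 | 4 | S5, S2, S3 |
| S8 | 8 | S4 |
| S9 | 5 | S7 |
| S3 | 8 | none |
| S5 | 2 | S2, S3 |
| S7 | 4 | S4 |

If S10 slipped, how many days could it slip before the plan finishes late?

Critical path: S2→S5→S6 = 9+2+4 = 15, so the finish is 15 days.
S10 finishes as early as 14 and must finish by 15.
Float = 15 − 14 = 1.

1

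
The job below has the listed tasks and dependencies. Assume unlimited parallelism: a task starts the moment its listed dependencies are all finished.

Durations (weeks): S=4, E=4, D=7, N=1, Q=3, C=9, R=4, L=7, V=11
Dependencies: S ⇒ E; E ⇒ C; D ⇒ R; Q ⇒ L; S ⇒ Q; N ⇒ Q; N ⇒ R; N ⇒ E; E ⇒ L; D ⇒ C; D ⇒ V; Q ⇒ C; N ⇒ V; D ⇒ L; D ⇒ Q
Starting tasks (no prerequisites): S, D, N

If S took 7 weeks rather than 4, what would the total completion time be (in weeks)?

20

The binding path is D→Q→C = 7+3+9 = 19; finish at 19 weeks.
S is off the critical path — its longest chain is 17 weeks, giving 2 of slack.
Now S→E→C = 7+4+9 = 20 is longest, so the finish becomes 20 weeks.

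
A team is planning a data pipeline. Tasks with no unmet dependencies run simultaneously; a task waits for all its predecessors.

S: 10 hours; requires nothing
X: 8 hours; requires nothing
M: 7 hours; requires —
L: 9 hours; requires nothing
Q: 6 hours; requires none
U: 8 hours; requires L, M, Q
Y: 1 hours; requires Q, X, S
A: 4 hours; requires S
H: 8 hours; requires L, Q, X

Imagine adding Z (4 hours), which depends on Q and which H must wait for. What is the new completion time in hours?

18

Originally the plan takes 17 hours.
With Z inserted, H now waits for max(L, Q, X, Z).
New critical path: Q→Z→H = 6+4+8 = 18 ⇒ 18 hours.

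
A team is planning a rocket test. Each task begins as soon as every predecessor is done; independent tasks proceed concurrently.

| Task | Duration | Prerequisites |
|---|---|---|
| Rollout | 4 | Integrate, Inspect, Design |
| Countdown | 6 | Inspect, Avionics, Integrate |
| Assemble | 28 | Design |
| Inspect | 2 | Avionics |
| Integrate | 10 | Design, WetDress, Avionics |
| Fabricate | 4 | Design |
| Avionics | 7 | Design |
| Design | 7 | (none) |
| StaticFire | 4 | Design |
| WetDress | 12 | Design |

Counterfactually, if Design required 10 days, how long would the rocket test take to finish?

38

Critical path before the change: Design→Assemble = 7+28 = 35 giving 35 days.
Since Design is critical, the +3 change carries straight to that chain (now 38 days).
No other chain overtakes it, so the finish is 38 days.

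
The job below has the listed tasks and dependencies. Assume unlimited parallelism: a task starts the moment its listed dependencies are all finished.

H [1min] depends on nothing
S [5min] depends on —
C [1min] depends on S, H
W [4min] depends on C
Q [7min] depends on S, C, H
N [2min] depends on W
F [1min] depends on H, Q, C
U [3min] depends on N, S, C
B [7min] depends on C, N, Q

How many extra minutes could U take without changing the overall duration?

5

Critical path: S→C→Q→B = 5+1+7+7 = 20, so the finish is 20 minutes.
U finishes as early as 15 and must finish by 20.
Float = 20 − 15 = 5.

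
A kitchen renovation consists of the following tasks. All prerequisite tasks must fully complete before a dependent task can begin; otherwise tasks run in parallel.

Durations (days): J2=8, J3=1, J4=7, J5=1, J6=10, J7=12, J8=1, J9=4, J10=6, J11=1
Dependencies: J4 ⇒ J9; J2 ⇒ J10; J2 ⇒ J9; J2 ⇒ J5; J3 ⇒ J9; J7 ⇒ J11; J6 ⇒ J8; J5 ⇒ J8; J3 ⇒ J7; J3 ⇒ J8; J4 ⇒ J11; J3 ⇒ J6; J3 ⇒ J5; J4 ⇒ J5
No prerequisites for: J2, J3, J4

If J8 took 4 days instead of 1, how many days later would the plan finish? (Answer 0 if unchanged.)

As given, the longest chain is J2→J10 = 8+6 = 14, so the finish is 14 days.
J8 has 2 days of float (longest path through it is 12).
New critical path: J3→J6→J8 = 1+10+4 = 15 ⇒ 15 days.
Change in finish: 15 − 14 = +1 days.

1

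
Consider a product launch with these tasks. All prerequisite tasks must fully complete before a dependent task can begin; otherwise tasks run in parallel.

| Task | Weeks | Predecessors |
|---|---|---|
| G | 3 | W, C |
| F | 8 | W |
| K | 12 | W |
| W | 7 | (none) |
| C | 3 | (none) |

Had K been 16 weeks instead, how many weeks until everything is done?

Critical path before the change: W→K = 7+12 = 19 giving 19 weeks.
Since K is critical, the +4 change carries straight to that chain (now 23 weeks).
No other chain overtakes it, so the finish is 23 weeks.

23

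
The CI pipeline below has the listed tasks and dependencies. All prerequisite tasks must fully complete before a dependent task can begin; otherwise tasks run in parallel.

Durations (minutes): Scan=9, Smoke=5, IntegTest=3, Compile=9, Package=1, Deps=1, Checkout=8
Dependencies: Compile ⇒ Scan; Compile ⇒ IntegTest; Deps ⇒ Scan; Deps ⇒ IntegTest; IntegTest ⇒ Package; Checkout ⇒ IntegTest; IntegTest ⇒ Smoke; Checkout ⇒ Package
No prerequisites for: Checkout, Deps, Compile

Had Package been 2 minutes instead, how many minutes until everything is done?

18

Baseline: Compile→Scan = 9+9 = 18 → 18 minutes.
Package has 5 minutes of float (longest path through it is 13).
The critical path is still Compile→Scan; finish is now 18 minutes.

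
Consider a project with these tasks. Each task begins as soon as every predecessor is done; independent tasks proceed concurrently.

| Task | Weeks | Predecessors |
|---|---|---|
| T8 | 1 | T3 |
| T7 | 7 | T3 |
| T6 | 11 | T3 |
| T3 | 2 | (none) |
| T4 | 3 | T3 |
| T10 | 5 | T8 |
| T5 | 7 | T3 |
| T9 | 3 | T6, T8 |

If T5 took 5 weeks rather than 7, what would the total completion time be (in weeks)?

Critical path before the change: T3→T6→T9 = 2+11+3 = 16 giving 16 weeks.
T5 is off the critical path — its longest chain is 9 weeks, giving 7 of slack.
That remains the longest chain; total 16 weeks.

16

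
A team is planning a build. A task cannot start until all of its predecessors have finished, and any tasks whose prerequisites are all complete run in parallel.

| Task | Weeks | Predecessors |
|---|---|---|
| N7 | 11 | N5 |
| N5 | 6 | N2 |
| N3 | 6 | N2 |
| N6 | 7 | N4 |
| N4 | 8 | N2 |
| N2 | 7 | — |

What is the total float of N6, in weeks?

2

The longest chain is N2→N5→N7 = 7+6+11 = 24; overall finish 24 weeks.
Longest path through N6: 22 weeks (earliest finish 22, latest finish 24).
Float = 24 − 22 = 2.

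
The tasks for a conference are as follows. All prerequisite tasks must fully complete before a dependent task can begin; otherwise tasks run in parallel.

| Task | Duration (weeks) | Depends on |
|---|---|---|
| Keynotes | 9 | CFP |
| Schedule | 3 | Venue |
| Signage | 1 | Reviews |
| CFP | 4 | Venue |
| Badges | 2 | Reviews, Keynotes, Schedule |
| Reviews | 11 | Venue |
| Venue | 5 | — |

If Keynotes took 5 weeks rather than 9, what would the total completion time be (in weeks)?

Actual critical path: Venue→CFP→Keynotes→Badges = 5+4+9+2 = 20 ⇒ 20 weeks.
Since Keynotes is critical, the -4 change carries straight to that chain (now 16 weeks).
Now Venue→Reviews→Badges = 5+11+2 = 18 is longest, so the finish becomes 18 weeks.

18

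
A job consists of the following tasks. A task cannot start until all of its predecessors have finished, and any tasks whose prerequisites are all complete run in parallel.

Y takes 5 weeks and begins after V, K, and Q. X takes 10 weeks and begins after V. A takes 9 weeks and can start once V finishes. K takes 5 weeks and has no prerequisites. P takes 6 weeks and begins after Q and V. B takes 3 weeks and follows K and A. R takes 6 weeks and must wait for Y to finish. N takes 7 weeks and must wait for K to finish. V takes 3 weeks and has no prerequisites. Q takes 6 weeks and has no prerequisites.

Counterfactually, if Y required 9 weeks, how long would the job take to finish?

21

Baseline: Q→Y→R = 6+5+6 = 17 → 17 weeks.
Since Y is critical, the +4 change carries straight to that chain (now 21 weeks).
No other chain overtakes it, so the finish is 21 weeks.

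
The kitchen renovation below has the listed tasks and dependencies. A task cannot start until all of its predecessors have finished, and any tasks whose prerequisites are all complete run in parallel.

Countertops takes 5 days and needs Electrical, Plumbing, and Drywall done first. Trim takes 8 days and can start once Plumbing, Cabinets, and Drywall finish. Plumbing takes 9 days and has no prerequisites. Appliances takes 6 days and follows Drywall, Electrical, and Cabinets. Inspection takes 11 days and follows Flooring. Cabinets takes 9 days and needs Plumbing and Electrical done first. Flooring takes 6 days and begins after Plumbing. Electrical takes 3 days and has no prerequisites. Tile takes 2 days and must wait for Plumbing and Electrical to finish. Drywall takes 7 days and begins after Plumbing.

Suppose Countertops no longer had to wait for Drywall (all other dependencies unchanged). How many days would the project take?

26

With the dependency in place, Plumbing→Flooring→Inspection = 9+6+11 = 26 sets the finish at 26 days.
Without Drywall→Countertops, Countertops's earliest start moves from 16 to 9.
After: Plumbing→Flooring→Inspection = 9+6+11 = 26 → 26 days.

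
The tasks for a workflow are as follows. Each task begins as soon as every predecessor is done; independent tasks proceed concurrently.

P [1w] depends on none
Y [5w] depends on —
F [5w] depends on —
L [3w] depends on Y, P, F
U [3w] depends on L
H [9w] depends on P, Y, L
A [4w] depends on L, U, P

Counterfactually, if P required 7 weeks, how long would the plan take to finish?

19

Baseline: Y→L→H = 5+3+9 = 17 → 17 weeks.
The longest path through P is only 13 weeks, so P has float 4.
Now P→L→H = 7+3+9 = 19 is longest, so the finish becomes 19 weeks.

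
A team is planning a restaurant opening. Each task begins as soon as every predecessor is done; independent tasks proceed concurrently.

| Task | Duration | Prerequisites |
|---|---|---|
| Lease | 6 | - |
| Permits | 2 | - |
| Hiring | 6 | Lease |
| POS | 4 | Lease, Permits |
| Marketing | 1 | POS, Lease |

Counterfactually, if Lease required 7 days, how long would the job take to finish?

13

The binding path is Lease→Hiring = 6+6 = 12; finish at 12 days.
Lease is on the critical path; changing it to 7 makes that path 13 days.
That remains the longest chain; total 13 days.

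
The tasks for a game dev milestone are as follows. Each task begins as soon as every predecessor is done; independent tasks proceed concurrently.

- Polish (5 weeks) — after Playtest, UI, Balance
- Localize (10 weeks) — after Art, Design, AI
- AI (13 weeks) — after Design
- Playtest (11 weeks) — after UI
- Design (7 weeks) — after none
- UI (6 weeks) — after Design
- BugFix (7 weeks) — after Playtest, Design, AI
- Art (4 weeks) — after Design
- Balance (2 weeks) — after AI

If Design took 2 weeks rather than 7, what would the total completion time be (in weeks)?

26

Actual critical path: Design→UI→Playtest→BugFix = 7+6+11+7 = 31 ⇒ 31 weeks.
Design is on the critical path; changing it to 2 makes that path 26 weeks.
No other chain overtakes it, so the finish is 26 weeks.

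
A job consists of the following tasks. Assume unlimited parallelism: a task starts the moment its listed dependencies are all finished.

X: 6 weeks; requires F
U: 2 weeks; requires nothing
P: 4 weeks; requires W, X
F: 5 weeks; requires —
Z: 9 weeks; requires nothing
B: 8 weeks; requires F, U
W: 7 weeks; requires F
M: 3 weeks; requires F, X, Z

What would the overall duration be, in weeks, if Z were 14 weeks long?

The binding path is F→W→P = 5+7+4 = 16; finish at 16 weeks.
The longest path through Z is only 12 weeks, so Z has float 4.
The binding chain switches to Z→M = 14+3 = 17; finish 17 weeks.

17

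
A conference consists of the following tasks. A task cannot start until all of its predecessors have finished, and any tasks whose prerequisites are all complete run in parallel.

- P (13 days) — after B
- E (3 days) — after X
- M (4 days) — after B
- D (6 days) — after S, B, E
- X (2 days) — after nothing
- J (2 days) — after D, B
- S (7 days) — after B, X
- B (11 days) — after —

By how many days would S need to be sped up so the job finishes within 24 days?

2

Current finish: 26 days; target: 24.
S is on every critical path, so each day cut from S cuts the finish by one (this holds down to a finish of 24).
Need 26 − 24 = 2 days off S → S becomes 5 days, finish becomes 24.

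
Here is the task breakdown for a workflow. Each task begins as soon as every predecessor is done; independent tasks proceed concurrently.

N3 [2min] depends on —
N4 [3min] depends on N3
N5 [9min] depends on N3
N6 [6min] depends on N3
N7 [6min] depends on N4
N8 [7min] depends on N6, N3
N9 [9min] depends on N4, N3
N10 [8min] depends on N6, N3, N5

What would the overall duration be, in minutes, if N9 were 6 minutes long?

Baseline: N3→N5→N10 = 2+9+8 = 19 → 19 minutes.
N9 has 5 minutes of float (longest path through it is 14).
The critical path is still N3→N5→N10; finish is now 19 minutes.

19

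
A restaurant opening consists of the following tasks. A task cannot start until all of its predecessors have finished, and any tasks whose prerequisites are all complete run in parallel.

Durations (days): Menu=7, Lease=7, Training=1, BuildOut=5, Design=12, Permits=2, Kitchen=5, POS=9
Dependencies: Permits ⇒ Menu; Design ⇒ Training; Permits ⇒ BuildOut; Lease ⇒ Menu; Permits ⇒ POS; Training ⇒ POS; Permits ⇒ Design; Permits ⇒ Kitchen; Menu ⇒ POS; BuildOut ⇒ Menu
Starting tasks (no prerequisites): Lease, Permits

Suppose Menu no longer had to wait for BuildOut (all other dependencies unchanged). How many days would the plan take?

24

Before: longest chain Permits→Design→Training→POS = 2+12+1+9 = 24, finish 24.
Dropping BuildOut→Menu doesn't change Menu's earliest start (7); another predecessor still binds.
After: Permits→Design→Training→POS = 2+12+1+9 = 24 → 24 days.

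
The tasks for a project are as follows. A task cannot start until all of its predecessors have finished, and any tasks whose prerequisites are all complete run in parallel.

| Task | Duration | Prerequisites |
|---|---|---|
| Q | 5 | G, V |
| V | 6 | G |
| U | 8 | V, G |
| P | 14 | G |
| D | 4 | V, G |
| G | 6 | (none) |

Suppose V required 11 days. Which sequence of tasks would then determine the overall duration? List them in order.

Critical path before the change: G→V→U = 6+6+8 = 20 giving 20 days.
V is on the critical path; changing it to 11 makes that path 25 days.
The critical path is still G→V→U; finish is now 25 days.

G, V, U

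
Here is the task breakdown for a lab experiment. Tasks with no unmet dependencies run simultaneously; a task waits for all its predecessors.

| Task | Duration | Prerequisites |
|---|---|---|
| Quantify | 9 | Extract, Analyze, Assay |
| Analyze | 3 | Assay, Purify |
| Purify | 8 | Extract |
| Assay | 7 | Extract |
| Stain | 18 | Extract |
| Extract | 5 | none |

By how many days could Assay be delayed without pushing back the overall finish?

1

Extract→Purify→Analyze→Quantify = 5+8+3+9 = 25 sets the makespan at 25 days.
Longest path through Assay: 24 days (earliest finish 12, latest finish 13).
So Assay can slip 13 − 12 = 1 day.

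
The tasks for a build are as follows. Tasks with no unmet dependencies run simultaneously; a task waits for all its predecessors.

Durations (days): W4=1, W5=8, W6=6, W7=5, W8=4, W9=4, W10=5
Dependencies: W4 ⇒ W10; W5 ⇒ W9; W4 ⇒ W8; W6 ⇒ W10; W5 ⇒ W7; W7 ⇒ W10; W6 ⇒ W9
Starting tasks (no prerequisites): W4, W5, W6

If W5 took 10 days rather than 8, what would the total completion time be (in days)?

Baseline: W5→W7→W10 = 8+5+5 = 18 → 18 days.
W5 is on the critical path; changing it to 10 makes that path 20 days.
That remains the longest chain; total 20 days.

20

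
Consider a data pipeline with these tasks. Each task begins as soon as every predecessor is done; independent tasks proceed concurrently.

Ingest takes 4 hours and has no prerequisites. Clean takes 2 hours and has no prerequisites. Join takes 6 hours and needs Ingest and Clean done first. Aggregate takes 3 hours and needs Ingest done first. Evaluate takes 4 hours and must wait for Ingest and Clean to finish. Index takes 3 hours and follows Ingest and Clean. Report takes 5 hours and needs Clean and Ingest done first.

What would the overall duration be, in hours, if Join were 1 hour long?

Baseline: Ingest→Join = 4+6 = 10 → 10 hours.
Since Join is critical, the -5 change carries straight to that chain (now 5 hours).
Now Ingest→Report = 4+5 = 9 is longest, so the finish becomes 9 hours.

9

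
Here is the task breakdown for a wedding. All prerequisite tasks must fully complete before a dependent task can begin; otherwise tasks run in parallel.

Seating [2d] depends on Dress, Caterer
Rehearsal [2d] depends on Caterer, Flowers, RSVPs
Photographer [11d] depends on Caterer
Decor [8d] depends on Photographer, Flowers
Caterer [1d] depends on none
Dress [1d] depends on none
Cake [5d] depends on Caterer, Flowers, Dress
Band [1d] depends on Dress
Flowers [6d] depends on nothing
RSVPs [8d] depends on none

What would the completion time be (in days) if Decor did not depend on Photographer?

14

With the dependency in place, Caterer→Photographer→Decor = 1+11+8 = 20 sets the finish at 20 days.
Without Photographer→Decor, Decor's earliest start moves from 12 to 6.
After: Flowers→Decor = 6+8 = 14 → 14 days.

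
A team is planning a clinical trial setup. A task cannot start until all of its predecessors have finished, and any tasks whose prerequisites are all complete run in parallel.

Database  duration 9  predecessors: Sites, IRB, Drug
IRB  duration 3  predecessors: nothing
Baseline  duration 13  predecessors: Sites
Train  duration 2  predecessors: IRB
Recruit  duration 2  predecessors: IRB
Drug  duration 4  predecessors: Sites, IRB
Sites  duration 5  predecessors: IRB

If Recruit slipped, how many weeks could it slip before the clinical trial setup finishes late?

16

The longest chain is IRB→Sites→Drug→Database = 3+5+4+9 = 21; overall finish 21 weeks.
Longest path through Recruit: 5 weeks (earliest finish 5, latest finish 21).
So Recruit can slip 21 − 5 = 16 weeks.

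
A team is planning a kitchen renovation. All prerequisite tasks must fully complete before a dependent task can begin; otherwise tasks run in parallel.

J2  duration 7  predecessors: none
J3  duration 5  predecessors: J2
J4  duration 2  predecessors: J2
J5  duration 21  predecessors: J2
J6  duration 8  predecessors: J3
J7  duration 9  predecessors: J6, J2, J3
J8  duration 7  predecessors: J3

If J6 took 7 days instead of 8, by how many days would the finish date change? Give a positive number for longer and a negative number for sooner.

-1

Baseline: J2→J3→J6→J7 = 7+5+8+9 = 29 → 29 days.
J6 is on the critical path; changing it to 7 makes that path 28 days.
The critical path is still J2→J3→J6→J7; finish is now 28 days.
Change in finish: 28 − 29 = -1 days.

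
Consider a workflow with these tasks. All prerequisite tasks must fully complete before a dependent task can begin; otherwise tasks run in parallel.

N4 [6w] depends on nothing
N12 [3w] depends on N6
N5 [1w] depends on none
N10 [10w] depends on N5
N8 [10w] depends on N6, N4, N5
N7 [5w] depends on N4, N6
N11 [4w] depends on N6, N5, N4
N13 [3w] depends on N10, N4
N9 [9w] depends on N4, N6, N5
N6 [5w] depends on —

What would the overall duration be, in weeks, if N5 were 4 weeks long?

17

Critical path before the change: N4→N8 = 6+10 = 16 giving 16 weeks.
The longest path through N5 is only 14 weeks, so N5 has float 2.
New critical path: N5→N10→N13 = 4+10+3 = 17 ⇒ 17 weeks.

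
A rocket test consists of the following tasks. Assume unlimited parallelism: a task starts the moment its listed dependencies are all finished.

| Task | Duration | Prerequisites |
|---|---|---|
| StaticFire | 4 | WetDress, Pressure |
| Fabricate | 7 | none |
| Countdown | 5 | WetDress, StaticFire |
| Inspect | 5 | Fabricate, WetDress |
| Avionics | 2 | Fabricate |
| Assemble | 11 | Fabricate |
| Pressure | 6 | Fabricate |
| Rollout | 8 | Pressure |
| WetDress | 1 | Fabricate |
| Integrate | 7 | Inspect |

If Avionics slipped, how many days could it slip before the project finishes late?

Critical path: Fabricate→Pressure→StaticFire→Countdown = 7+6+4+5 = 22, so the finish is 22 days.
The longest chain containing Avionics totals 9 days.
Slack of Avionics = 20 − 7 = 13 days.

13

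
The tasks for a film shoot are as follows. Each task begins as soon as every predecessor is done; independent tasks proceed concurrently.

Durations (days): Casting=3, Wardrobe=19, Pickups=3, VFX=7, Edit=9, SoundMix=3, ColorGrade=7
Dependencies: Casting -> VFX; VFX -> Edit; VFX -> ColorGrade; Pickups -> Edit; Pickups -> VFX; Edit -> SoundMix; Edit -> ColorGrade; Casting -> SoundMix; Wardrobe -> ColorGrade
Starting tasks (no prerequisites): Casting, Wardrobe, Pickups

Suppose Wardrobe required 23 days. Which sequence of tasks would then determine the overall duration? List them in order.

The binding path is Wardrobe→ColorGrade = 19+7 = 26; finish at 26 days.
Wardrobe is on the critical path; changing it to 23 makes that path 30 days.
No other chain overtakes it, so the finish is 30 days.

Wardrobe, ColorGrade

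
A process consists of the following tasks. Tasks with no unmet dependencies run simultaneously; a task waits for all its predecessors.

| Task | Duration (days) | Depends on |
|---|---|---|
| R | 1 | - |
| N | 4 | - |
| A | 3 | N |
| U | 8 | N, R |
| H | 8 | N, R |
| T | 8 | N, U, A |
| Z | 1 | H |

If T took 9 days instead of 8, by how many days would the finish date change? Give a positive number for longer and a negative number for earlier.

1

Baseline: N→U→T = 4+8+8 = 20 → 20 days.
T is on the critical path; changing it to 9 makes that path 21 days.
That remains the longest chain; total 21 days.
Change in finish: 21 − 20 = +1 days.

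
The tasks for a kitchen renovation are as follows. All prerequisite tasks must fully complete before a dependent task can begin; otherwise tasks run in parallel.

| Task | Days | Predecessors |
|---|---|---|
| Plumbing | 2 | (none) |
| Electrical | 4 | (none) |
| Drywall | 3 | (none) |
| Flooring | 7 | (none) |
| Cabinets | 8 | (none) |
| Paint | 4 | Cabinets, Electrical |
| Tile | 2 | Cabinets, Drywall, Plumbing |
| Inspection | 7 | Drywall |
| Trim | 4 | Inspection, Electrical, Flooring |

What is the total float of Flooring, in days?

3

Critical path: Drywall→Inspection→Trim = 3+7+4 = 14, so the finish is 14 days.
The longest chain containing Flooring totals 11 days.
So Flooring can slip 10 − 7 = 3 days.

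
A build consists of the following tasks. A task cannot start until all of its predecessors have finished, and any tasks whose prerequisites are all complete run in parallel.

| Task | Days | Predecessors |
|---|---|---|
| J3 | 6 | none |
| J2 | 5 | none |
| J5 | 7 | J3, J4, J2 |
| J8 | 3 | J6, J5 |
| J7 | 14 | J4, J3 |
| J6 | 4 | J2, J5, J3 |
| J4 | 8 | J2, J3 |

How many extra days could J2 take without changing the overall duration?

1

Critical path: J3→J4→J5→J6→J8 = 6+8+7+4+3 = 28, so the finish is 28 days.
The longest chain containing J2 totals 27 days.
Slack of J2 = 1 − 0 = 1 day.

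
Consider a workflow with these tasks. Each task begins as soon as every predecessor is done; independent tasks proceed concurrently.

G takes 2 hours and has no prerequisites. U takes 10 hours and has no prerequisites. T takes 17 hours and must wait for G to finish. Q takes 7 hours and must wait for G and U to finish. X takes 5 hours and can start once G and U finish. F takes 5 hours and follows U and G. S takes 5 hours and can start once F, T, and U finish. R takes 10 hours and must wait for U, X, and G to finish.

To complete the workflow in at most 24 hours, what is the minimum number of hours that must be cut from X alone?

1

Current finish: 25 hours; target: 24.
X is on every critical path, so each hour cut from X cuts the finish by one (this holds down to a finish of 24).
Need 25 − 24 = 1 hour off X → X becomes 4 hours, finish becomes 24.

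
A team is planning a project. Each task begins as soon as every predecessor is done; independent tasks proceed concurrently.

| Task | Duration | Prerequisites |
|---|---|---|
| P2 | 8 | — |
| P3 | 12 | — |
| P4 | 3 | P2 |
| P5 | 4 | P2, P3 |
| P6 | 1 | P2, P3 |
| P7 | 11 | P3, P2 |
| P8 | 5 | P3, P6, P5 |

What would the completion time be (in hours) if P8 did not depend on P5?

23

Original critical path: P3→P7 = 12+11 = 23 ⇒ 23 hours.
Without P5→P8, P8's earliest start moves from 16 to 13.
New critical path: P3→P7 = 12+11 = 23 ⇒ 23 hours.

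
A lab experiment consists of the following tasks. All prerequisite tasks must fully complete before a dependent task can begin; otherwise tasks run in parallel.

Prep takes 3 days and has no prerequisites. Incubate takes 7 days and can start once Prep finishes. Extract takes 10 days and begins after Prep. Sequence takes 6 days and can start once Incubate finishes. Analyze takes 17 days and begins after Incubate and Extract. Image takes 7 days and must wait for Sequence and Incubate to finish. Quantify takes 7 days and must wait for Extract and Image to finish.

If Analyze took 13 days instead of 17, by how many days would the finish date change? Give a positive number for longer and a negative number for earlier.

0

The binding path is Prep→Extract→Analyze = 3+10+17 = 30; finish at 30 days.
Analyze lies on that path, so at 13 days the path becomes 26 days.
Now Prep→Incubate→Sequence→Image→Quantify = 3+7+6+7+7 = 30 is longest, so the finish becomes 30 days.
Change in finish: 30 − 30 = +0 days.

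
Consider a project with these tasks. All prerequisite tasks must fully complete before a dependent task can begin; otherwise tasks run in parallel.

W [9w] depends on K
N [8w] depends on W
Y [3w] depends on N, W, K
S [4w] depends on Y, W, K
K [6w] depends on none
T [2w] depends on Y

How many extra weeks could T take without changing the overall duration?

2

The longest chain is K→W→N→Y→S = 6+9+8+3+4 = 30; overall finish 30 weeks.
The longest chain containing T totals 28 weeks.
Float = 30 − 28 = 2.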